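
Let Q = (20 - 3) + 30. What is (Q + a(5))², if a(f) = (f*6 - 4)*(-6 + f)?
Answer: 441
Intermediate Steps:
Q = 47 (Q = 17 + 30 = 47)
a(f) = (-6 + f)*(-4 + 6*f) (a(f) = (6*f - 4)*(-6 + f) = (-4 + 6*f)*(-6 + f) = (-6 + f)*(-4 + 6*f))
(Q + a(5))² = (47 + (24 - 40*5 + 6*5²))² = (47 + (24 - 200 + 6*25))² = (47 + (24 - 200 + 150))² = (47 - 26)² = 21² = 441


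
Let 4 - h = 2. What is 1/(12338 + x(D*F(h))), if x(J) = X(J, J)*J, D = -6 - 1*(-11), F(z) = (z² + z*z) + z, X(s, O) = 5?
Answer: 1/12588 ≈ 7.9441e-5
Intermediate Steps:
h = 2 (h = 4 - 1*2 = 4 - 2 = 2)
F(z) = z + 2*z² (F(z) = (z² + z²) + z = 2*z² + z = z + 2*z²)
D = 5 (D = -6 + 11 = 5)
x(J) = 5*J
1/(12338 + x(D*F(h))) = 1/(12338 + 5*(5*(2*(1 + 2*2)))) = 1/(12338 + 5*(5*(2*(1 + 4)))) = 1/(12338 + 5*(5*(2*5))) = 1/(12338 + 5*(5*10)) = 1/(12338 + 5*50) = 1/(12338 + 250) = 1/12588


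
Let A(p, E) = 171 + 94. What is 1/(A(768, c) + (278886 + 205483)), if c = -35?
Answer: 1/484634 ≈ 2.0634e-6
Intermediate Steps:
A(p, E) = 265
1/(A(768, c) + (278886 + 205483)) = 1/(265 + (278886 + 205483)) = 1/(265 + 484369) = 1/484634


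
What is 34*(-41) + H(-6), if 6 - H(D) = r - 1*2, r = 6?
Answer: -1392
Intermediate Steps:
H(D) = 2 (H(D) = 6 - (6 - 1*2) = 6 - (6 - 2) = 6 - 1*4 = 6 - 4 = 2)
34*(-41) + H(-6) = 34*(-41) + 2 = -1394 + 2 = -1392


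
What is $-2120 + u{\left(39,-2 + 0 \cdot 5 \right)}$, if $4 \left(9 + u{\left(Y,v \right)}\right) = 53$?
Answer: $- \frac{8463}{4} \approx -2115.8$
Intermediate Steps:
$u{\left(Y,v \right)} = \frac{17}{4}$ ($u{\left(Y,v \right)} = -9 + \frac{1}{4} \cdot 53 = -9 + \frac{53}{4} = \frac{17}{4}$)
$-2120 + u{\left(39,-2 + 0 \cdot 5 \right)} = -2120 + \frac{17}{4} = - \frac{8463}{4}$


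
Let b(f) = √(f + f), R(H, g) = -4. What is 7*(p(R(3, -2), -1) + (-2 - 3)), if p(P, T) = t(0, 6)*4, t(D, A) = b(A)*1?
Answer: -35 + 56*√3 ≈ 61.995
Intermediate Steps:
b(f) = √2*√f (b(f) = √(2*f) = √2*√f)
t(D, A) = √2*√A (t(D, A) = (√2*√A)*1 = √2*√A)
p(P, T) = 8*√3 (p(P, T) = (√2*√6)*4 = (2*√3)*4 = 8*√3)
7*(p(R(3, -2), -1) + (-2 - 3)) = 7*(8*√3 + (-2 - 3)) = 7*(8*√3 - 5) = 7*(-5 + 8*√3) = -35 + 56*√3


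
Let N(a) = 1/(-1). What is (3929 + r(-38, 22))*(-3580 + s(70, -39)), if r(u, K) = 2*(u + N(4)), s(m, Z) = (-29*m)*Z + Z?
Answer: 290946901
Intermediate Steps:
N(a) = -1
s(m, Z) = Z - 29*Z*m (s(m, Z) = -29*Z*m + Z = Z - 29*Z*m)
r(u, K) = -2 + 2*u (r(u, K) = 2*(u - 1) = 2*(-1 + u) = -2 + 2*u)
(3929 + r(-38, 22))*(-3580 + s(70, -39)) = (3929 + (-2 + 2*(-38)))*(-3580 - 39*(1 - 29*70)) = (3929 + (-2 - 76))*(-3580 - 39*(1 - 2030)) = (3929 - 78)*(-3580 - 39*(-2029)) = 3851*(-3580 + 79131) = 3851*75551 = 290946901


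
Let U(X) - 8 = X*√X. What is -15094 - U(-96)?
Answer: -15102 + 384*I*√6 ≈ -15102.0 + 940.6*I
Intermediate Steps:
U(X) = 8 + X^(3/2) (U(X) = 8 + X*√X = 8 + X^(3/2))
-15094 - U(-96) = -15094 - (8 + (-96)^(3/2)) = -15094 - (8 - 384*I*√6) = -15094 + (-8 + 384*I*√6) = -15102 + 384*I*√6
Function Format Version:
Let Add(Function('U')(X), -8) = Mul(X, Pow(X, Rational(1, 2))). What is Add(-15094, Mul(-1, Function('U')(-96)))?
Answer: Add(-15102, Mul(384, I, Pow(6, Rational(1, 2)))) ≈ Add(-15102., Mul(940.60, I))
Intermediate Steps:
Function('U')(X) = Add(8, Pow(X, Rational(3, 2))) (Function('U')(X) = Add(8, Mul(X, Pow(X, Rational(1, 2)))) = Add(8, Pow(X, Rational(3, 2))))
Add(-15094, Mul(-1, Function('U')(-96))) = Add(-15094, Mul(-1, Add(8, Pow(-96, Rational(3, 2))))) = Add(-15094, Mul(-1, Add(8, Mul(-384, I, Pow(6, Rational(1, 2)))))) = Add(-15094, Add(-8, Mul(384, I, Pow(6, Rational(1, 2))))) = Add(-15102, Mul(384, I, Pow(6, Rational(1, 2))))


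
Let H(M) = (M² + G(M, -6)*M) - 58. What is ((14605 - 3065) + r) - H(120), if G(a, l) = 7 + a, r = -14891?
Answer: -32933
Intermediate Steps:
H(M) = -58 + M² + M*(7 + M) (H(M) = (M² + (7 + M)*M) - 58 = (M² + M*(7 + M)) - 58 = -58 + M² + M*(7 + M))
((14605 - 3065) + r) - H(120) = ((14605 - 3065) - 14891) - (-58 + 120² + 120*(7 + 120)) = (11540 - 14891) - (-58 + 14400 + 120*127) = -3351 - (-58 + 14400 + 15240) = -3351 - 1*29582 = -3351 - 29582 = -32933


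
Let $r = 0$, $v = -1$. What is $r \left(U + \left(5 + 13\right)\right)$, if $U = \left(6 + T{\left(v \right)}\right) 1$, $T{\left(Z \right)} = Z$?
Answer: $0$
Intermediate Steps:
$U = 5$ ($U = \left(6 - 1\right) 1 = 5 \cdot 1 = 5$)
$r \left(U + \left(5 + 13\right)\right) = 0 \left(5 + \left(5 + 13\right)\right) = 0 \left(5 + 18\right) = 0 \cdot 23 = 0$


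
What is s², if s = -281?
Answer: 78961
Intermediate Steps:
s² = (-281)² = 78961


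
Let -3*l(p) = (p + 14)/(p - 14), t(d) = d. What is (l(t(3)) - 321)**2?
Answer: 111851776/1089 ≈ 1.0271e+5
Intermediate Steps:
l(p) = -(14 + p)/(3*(-14 + p)) (l(p) = -(p + 14)/(3*(p - 14)) = -(14 + p)/(3*(-14 + p)))
(l(t(3)) - 321)**2 = ((-14 - 1*3)/(3*(-14 + 3)) - 321)**2 = ((1/3)*(-14 - 3)/(-11) - 321)**2 = ((1/3)*(-1/11)*(-17) - 321)**2 = (17/33 - 321)**2 = (-10576/33)**2 = 111851776/1089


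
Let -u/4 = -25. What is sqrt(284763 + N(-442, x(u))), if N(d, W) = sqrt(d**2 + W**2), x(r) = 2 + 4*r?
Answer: sqrt(284763 + 2*sqrt(89242)) ≈ 534.19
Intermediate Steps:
u = 100 (u = -4*(-25) = 100)
N(d, W) = sqrt(W**2 + d**2)
sqrt(284763 + N(-442, x(u))) = sqrt(284763 + sqrt((2 + 4*100)**2 + (-442)**2)) = sqrt(284763 + sqrt((2 + 400)**2 + 195364)) = sqrt(284763 + sqrt(402**2 + 195364)) = sqrt(284763 + sqrt(161604 + 195364)) = sqrt(284763 + sqrt(356968)) = sqrt(284763 + 2*sqrt(89242))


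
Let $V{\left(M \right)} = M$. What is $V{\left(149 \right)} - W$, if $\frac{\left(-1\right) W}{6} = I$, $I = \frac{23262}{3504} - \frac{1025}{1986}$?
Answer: $\frac{17951709}{96652} \approx 185.74$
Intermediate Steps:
$I = \frac{3550561}{579912}$ ($I = 23262 \cdot \frac{1}{3504} - \frac{1025}{1986} = \frac{3877}{584} - \frac{1025}{1986} = \frac{3550561}{579912} \approx 6.1226$)
$W = - \frac{3550561}{96652}$ ($W = \left(-6\right) \frac{3550561}{579912} = - \frac{3550561}{96652} \approx -36.736$)
$V{\left(149 \right)} - W = 149 - - \frac{3550561}{96652} = 149 + \frac{3550561}{96652} = \frac{17951709}{96652}$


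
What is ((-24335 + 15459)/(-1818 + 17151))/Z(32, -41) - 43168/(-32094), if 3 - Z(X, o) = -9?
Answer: 106359347/82016217 ≈ 1.2968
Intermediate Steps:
Z(X, o) = 12 (Z(X, o) = 3 - 1*(-9) = 3 + 9 = 12)
((-24335 + 15459)/(-1818 + 17151))/Z(32, -41) - 43168/(-32094) = ((-24335 + 15459)/(-1818 + 17151))/12 - 43168/(-32094) = -8876/15333*(1/12) - 43168*(-1/32094) = -8876*1/15333*(1/12) + 21584/16047 = -8876/15333*1/12 + 21584/16047 = -2219/45999 + 21584/16047 = 106359347/82016217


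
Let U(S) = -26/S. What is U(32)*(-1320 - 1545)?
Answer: 37245/16 ≈ 2327.8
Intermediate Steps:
U(32)*(-1320 - 1545) = (-26/32)*(-1320 - 1545) = -26*1/32*(-2865) = -13/16*(-2865) = 37245/16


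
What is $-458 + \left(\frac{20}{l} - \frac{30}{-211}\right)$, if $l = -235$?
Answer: $- \frac{4541420}{9917} \approx -457.94$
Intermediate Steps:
$-458 + \left(\frac{20}{l} - \frac{30}{-211}\right) = -458 + \left(\frac{20}{-235} - \frac{30}{-211}\right) = -458 + \left(20 \left(- \frac{1}{235}\right) - - \frac{30}{211}\right) = -458 + \left(- \frac{4}{47} + \frac{30}{211}\right) = -458 + \frac{566}{9917} = - \frac{4541420}{9917}$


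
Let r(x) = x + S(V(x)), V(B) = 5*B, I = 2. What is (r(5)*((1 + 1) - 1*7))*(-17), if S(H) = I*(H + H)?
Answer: 8925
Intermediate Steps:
S(H) = 4*H (S(H) = 2*(H + H) = 2*(2*H) = 4*H)
r(x) = 21*x (r(x) = x + 4*(5*x) = x + 20*x = 21*x)
(r(5)*((1 + 1) - 1*7))*(-17) = ((21*5)*((1 + 1) - 1*7))*(-17) = (105*(2 - 7))*(-17) = (105*(-5))*(-17) = -525*(-17) = 8925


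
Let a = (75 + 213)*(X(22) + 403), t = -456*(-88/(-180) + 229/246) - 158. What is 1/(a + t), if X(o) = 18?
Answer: 615/74072186 ≈ 8.3027e-6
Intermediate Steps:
t = -495334/615 (t = -456*(-88*(-1/180) + 229*(1/246)) - 158 = -456*(22/45 + 229/246) - 158 = -456*5239/3690 - 158 = -398164/615 - 158 = -495334/615 ≈ -805.42)
a = 121248 (a = (75 + 213)*(18 + 403) = 288*421 = 121248)
1/(a + t) = 1/(121248 - 495334/615) = 1/(74072186/615) = 615/74072186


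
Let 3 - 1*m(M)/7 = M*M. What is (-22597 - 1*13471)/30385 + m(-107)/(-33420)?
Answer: 122911441/101546670 ≈ 1.2104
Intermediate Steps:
m(M) = 21 - 7*M**2 (m(M) = 21 - 7*M*M = 21 - 7*M**2)
(-22597 - 1*13471)/30385 + m(-107)/(-33420) = (-22597 - 1*13471)/30385 + (21 - 7*(-107)**2)/(-33420) = (-22597 - 13471)*(1/30385) + (21 - 7*11449)*(-1/33420) = -36068*1/30385 + (21 - 80143)*(-1/33420) = -36068/30385 - 80122*(-1/33420) = -36068/30385 + 40061/16710 = 122911441/101546670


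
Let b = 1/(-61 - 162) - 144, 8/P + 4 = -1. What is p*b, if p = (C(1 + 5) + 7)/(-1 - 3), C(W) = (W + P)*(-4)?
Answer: -1701989/4460 ≈ -381.61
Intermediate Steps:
P = -8/5 (P = 8/(-4 - 1) = 8/(-5) = 8*(-⅕) = -8/5 ≈ -1.6000)
C(W) = 32/5 - 4*W (C(W) = (W - 8/5)*(-4) = (-8/5 + W)*(-4) = 32/5 - 4*W)
p = 53/20 (p = ((32/5 - 4*(1 + 5)) + 7)/(-1 - 3) = ((32/5 - 4*6) + 7)/(-4) = ((32/5 - 24) + 7)*(-¼) = (-88/5 + 7)*(-¼) = -53/5*(-¼) = 53/20 ≈ 2.6500)
b = -32113/223 (b = 1/(-223) - 144 = -1/223 - 144 = -32113/223 ≈ -144.00)
p*b = (53/20)*(-32113/223) = -1701989/4460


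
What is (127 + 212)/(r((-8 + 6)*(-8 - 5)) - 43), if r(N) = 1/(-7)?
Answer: -2373/302 ≈ -7.8576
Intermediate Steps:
r(N) = -1/7
(127 + 212)/(r((-8 + 6)*(-8 - 5)) - 43) = (127 + 212)/(-1/7 - 43) = 339/(-302/7) = 339*(-7/302) = -2373/302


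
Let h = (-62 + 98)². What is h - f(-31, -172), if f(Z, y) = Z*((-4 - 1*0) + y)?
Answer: -4160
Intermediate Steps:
f(Z, y) = Z*(-4 + y) (f(Z, y) = Z*((-4 + 0) + y) = Z*(-4 + y))
h = 1296 (h = 36² = 1296)
h - f(-31, -172) = 1296 - (-31)*(-4 - 172) = 1296 - (-31)*(-176) = 1296 - 1*5456 = 1296 - 5456 = -4160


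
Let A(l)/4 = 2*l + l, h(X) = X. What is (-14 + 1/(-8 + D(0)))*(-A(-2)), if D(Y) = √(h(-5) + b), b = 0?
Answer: -7792/23 - 8*I*√5/23 ≈ -338.78 - 0.77776*I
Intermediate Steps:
D(Y) = I*√5 (D(Y) = √(-5 + 0) = √(-5) = I*√5)
A(l) = 12*l (A(l) = 4*(2*l + l) = 4*(3*l) = 12*l)
(-14 + 1/(-8 + D(0)))*(-A(-2)) = (-14 + 1/(-8 + I*√5))*(-12*(-2)) = (-14 + 1/(-8 + I*√5))*(-1*(-24)) = (-14 + 1/(-8 + I*√5))*24 = -336 + 24/(-8 + I*√5)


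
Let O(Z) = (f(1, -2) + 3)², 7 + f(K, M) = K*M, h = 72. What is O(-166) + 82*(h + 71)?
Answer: 11762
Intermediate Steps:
f(K, M) = -7 + K*M
O(Z) = 36 (O(Z) = ((-7 + 1*(-2)) + 3)² = ((-7 - 2) + 3)² = (-9 + 3)² = (-6)² = 36)
O(-166) + 82*(h + 71) = 36 + 82*(72 + 71) = 36 + 82*143 = 36 + 11726 = 11762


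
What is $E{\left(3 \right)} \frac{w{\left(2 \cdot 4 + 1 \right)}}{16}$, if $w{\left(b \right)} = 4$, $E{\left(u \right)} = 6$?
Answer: $\frac{3}{2} \approx 1.5$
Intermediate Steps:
$E{\left(3 \right)} \frac{w{\left(2 \cdot 4 + 1 \right)}}{16} = 6 \cdot \frac{4}{16} = 6 \cdot 4 \cdot \frac{1}{16} = 6 \cdot \frac{1}{4} = \frac{3}{2}$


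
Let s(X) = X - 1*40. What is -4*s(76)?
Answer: -144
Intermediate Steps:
s(X) = -40 + X (s(X) = X - 40 = -40 + X)
-4*s(76) = -4*(-40 + 76) = -4*36 = -144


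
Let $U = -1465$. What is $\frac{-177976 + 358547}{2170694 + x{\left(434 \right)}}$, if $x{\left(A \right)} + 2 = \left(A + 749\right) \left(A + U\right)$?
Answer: $\frac{180571}{951019} \approx 0.18987$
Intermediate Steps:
$x{\left(A \right)} = -2 + \left(-1465 + A\right) \left(749 + A\right)$ ($x{\left(A \right)} = -2 + \left(A + 749\right) \left(A - 1465\right) = -2 + \left(749 + A\right) \left(-1465 + A\right) = -2 + \left(-1465 + A\right) \left(749 + A\right)$)
$\frac{-177976 + 358547}{2170694 + x{\left(434 \right)}} = \frac{-177976 + 358547}{2170694 - \left(1408031 - 188356\right)} = \frac{180571}{2170694 - 1219675} = \frac{180571}{951019}$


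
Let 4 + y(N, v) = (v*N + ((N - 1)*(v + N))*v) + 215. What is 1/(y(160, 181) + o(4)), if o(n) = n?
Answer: 1/9842814 ≈ 1.0160e-7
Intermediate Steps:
y(N, v) = 211 + N*v + v*(-1 + N)*(N + v) (y(N, v) = -4 + ((v*N + ((N - 1)*(v + N))*v) + 215) = -4 + ((N*v + ((-1 + N)*(N + v))*v) + 215) = -4 + ((N*v + v*(-1 + N)*(N + v)) + 215) = -4 + (215 + N*v + v*(-1 + N)*(N + v)) = 211 + N*v + v*(-1 + N)*(N + v))
1/(y(160, 181) + o(4)) = 1/((211 - 1*181**2 + 160*181**2 + 181*160**2) + 4) = 1/((211 - 1*32761 + 160*32761 + 181*25600) + 4) = 1/((211 - 32761 + 5241760 + 4633600) + 4) = 1/(9842810 + 4) = 1/9842814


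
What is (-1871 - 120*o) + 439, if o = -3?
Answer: -1072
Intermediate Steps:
(-1871 - 120*o) + 439 = (-1871 - 120*(-3)) + 439 = (-1871 + 360) + 439 = -1511 + 439 = -1072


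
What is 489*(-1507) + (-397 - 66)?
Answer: -737386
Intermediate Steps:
489*(-1507) + (-397 - 66) = -736923 - 463 = -737386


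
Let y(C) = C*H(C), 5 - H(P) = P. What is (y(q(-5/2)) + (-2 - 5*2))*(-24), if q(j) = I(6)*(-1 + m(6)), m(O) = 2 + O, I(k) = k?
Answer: 37584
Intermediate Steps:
H(P) = 5 - P
q(j) = 42 (q(j) = 6*(-1 + (2 + 6)) = 6*(-1 + 8) = 6*7 = 42)
y(C) = C*(5 - C)
(y(q(-5/2)) + (-2 - 5*2))*(-24) = (42*(5 - 1*42) + (-2 - 5*2))*(-24) = (42*(5 - 42) + (-2 - 10))*(-24) = (42*(-37) - 12)*(-24) = (-1554 - 12)*(-24) = -1566*(-24) = 37584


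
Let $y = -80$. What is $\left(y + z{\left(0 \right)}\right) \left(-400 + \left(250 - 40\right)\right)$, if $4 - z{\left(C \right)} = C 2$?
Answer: $14440$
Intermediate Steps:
$z{\left(C \right)} = 4 - 2 C$ ($z{\left(C \right)} = 4 - C 2 = 4 - 2 C$)
$\left(y + z{\left(0 \right)}\right) \left(-400 + \left(250 - 40\right)\right) = \left(-80 + \left(4 - 0\right)\right) \left(-400 + \left(250 - 40\right)\right) = \left(-80 + \left(4 + 0\right)\right) \left(-400 + 210\right) = \left(-80 + 4\right) \left(-190\right) = \left(-76\right) \left(-190\right) = 14440$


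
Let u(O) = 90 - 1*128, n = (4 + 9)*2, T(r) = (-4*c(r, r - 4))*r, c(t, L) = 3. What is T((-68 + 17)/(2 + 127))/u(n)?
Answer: -102/817 ≈ -0.12485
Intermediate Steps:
T(r) = -12*r (T(r) = (-4*3)*r = -12*r)
n = 26 (n = 13*2 = 26)
u(O) = -38 (u(O) = 90 - 128 = -38)
T((-68 + 17)/(2 + 127))/u(n) = -12*(-68 + 17)/(2 + 127)/(-38) = -(-612)/129*(-1/38) = -12*(-17/43)*(-1/38) = (204/43)*(-1/38) = -102/817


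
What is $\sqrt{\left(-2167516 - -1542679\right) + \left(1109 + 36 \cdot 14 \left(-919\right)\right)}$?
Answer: $2 i \sqrt{271726} \approx 1042.5 i$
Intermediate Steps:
$\sqrt{\left(-2167516 - -1542679\right) + \left(1109 + 36 \cdot 14 \left(-919\right)\right)} = \sqrt{\left(-2167516 + 1542679\right) + \left(1109 + 504 \left(-919\right)\right)} = \sqrt{-624837 + \left(1109 - 463176\right)} = \sqrt{-624837 - 462067} = \sqrt{-1086904} = 2 i \sqrt{271726}$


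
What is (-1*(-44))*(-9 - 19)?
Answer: -1232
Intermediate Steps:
(-1*(-44))*(-9 - 19) = 44*(-28) = -1232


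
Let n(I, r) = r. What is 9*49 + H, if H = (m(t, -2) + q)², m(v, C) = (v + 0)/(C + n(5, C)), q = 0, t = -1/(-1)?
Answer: 7057/16 ≈ 441.06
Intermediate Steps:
t = 1 (t = -1*(-1) = 1)
m(v, C) = v/(2*C) (m(v, C) = (v + 0)/(C + C) = v/((2*C)) = v*(1/(2*C)) = v/(2*C))
H = 1/16 (H = ((½)*1/(-2) + 0)² = ((½)*1*(-½) + 0)² = (-¼ + 0)² = (-¼)² = 1/16 ≈ 0.062500)
9*49 + H = 9*49 + 1/16 = 441 + 1/16 = 7057/16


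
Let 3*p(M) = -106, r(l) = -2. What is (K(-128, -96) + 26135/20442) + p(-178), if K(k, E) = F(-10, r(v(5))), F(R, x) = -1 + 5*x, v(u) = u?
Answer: -921011/20442 ≈ -45.055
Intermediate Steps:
p(M) = -106/3 (p(M) = (⅓)*(-106) = -106/3)
K(k, E) = -11 (K(k, E) = -1 + 5*(-2) = -1 - 10 = -11)
(K(-128, -96) + 26135/20442) + p(-178) = (-11 + 26135/20442) - 106/3 = -198727/20442 - 106/3 = -921011/20442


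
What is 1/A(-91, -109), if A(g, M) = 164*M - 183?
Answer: -1/18059 ≈ -5.5374e-5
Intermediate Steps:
A(g, M) = -183 + 164*M
1/A(-91, -109) = 1/(-183 + 164*(-109)) = 1/(-183 - 17876) = 1/(-18059) = -1/18059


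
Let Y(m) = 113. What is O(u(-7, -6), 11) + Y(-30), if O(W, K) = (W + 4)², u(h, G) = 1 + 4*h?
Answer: 642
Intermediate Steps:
O(W, K) = (4 + W)²
O(u(-7, -6), 11) + Y(-30) = (4 + (1 + 4*(-7)))² + 113 = (4 + (1 - 28))² + 113 = (4 - 27)² + 113 = (-23)² + 113 = 529 + 113 = 642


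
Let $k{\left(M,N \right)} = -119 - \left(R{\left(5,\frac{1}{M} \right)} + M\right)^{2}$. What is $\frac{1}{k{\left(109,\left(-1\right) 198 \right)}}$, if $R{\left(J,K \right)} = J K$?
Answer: $- \frac{11881}{142690835} \approx -8.3264 \cdot 10^{-5}$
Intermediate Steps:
$k{\left(M,N \right)} = -119 - \left(M + \frac{5}{M}\right)^{2}$ ($k{\left(M,N \right)} = -119 - \left(\frac{5}{M} + M\right)^{2} = -119 - \left(M + \frac{5}{M}\right)^{2}$)
$\frac{1}{k{\left(109,\left(-1\right) 198 \right)}} = \frac{1}{-129 - 109^{2} - \frac{25}{11881}} = \frac{1}{-129 - 11881 - \frac{25}{11881}} = \frac{1}{- \frac{142690835}{11881}} = - \frac{11881}{142690835}$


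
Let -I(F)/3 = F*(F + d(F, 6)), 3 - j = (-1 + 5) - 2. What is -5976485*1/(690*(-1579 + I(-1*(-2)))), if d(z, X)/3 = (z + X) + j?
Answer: 1195297/241914 ≈ 4.9410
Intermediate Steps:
j = 1 (j = 3 - ((-1 + 5) - 2) = 3 - (4 - 2) = 3 - 1*2 = 3 - 2 = 1)
d(z, X) = 3 + 3*X + 3*z (d(z, X) = 3*((z + X) + 1) = 3*((X + z) + 1) = 3*(1 + X + z) = 3 + 3*X + 3*z)
I(F) = -3*F*(21 + 4*F) (I(F) = -3*F*(F + (3 + 3*6 + 3*F)) = -3*F*(F + (3 + 18 + 3*F)) = -3*F*(F + (21 + 3*F)) = -3*F*(21 + 4*F))
-5976485*1/(690*(-1579 + I(-1*(-2)))) = -5976485*1/(690*(-1579 - 3*(-1*(-2))*(21 + 4*(-1*(-2))))) = -5976485*1/(690*(-1579 - 3*2*(21 + 4*2))) = -5976485*1/(690*(-1579 - 3*2*(21 + 8))) = -5976485*1/(690*(-1579 - 3*2*29)) = -5976485*1/(690*(-1579 - 174)) = -5976485/(690*(-1753)) = -5976485/(-1209570) = -5976485*(-1/1209570) = 1195297/241914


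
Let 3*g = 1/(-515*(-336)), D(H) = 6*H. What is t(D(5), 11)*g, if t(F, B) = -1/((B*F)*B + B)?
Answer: -1/1890115920 ≈ -5.2907e-10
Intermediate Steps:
t(F, B) = -1/(B + F*B**2) (t(F, B) = -1/(F*B**2 + B) = -1/(B + F*B**2))
g = 1/519120 (g = (1/(-515*(-336)))/3 = (-1/515*(-1/336))/3 = (1/3)*(1/173040) = 1/519120 ≈ 1.9263e-6)
t(D(5), 11)*g = -1/(11*(1 + 11*(6*5)))*(1/519120) = -1*1/11/(1 + 11*30)*(1/519120) = -1*1/11/(1 + 330)*(1/519120) = -1*1/11/331*(1/519120) = -1*1/11*1/331*(1/519120) = -1/3641*1/519120 = -1/1890115920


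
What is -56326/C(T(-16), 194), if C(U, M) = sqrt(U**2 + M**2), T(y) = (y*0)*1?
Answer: -28163/97 ≈ -290.34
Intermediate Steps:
T(y) = 0 (T(y) = 0*1 = 0)
C(U, M) = sqrt(M**2 + U**2)
-56326/C(T(-16), 194) = -56326/sqrt(194**2 + 0**2) = -56326/sqrt(37636 + 0) = -56326/(sqrt(37636)) = -56326/194 = -56326*1/194 = -28163/97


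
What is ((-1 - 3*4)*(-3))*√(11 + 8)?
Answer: 39*√19 ≈ 170.00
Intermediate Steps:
((-1 - 3*4)*(-3))*√(11 + 8) = ((-1 - 12)*(-3))*√19 = (-13*(-3))*√19 = 39*√19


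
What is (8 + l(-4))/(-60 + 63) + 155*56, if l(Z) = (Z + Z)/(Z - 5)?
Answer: 234440/27 ≈ 8683.0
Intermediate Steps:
l(Z) = 2*Z/(-5 + Z) (l(Z) = (2*Z)/(-5 + Z) = 2*Z/(-5 + Z))
(8 + l(-4))/(-60 + 63) + 155*56 = (8 + 2*(-4)/(-5 - 4))/(-60 + 63) + 155*56 = (8 + 2*(-4)/(-9))/3 + 8680 = (8 + 2*(-4)*(-⅑))*(⅓) + 8680 = (8 + 8/9)*(⅓) + 8680 = (80/9)*(⅓) + 8680 = 80/27 + 8680 = 234440/27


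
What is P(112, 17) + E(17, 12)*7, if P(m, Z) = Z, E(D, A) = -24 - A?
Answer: -235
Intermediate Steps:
P(112, 17) + E(17, 12)*7 = 17 + (-24 - 1*12)*7 = 17 + (-24 - 12)*7 = 17 - 36*7 = 17 - 252 = -235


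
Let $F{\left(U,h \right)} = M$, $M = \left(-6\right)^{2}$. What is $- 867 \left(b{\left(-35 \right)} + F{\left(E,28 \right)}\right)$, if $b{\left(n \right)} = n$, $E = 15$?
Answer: $-867$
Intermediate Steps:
$M = 36$
$F{\left(U,h \right)} = 36$
$- 867 \left(b{\left(-35 \right)} + F{\left(E,28 \right)}\right) = - 867 \left(-35 + 36\right) = \left(-867\right) 1 = -867$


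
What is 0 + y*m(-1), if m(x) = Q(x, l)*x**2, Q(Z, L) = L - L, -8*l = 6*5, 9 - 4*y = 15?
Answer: 0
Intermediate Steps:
y = -3/2 (y = 9/4 - 1/4*15 = 9/4 - 15/4 = -3/2 ≈ -1.5000)
l = -15/4 (l = -3*5/4 = -1/8*30 = -15/4 ≈ -3.7500)
Q(Z, L) = 0
m(x) = 0 (m(x) = 0*x**2 = 0)
0 + y*m(-1) = 0 - 3/2*0 = 0 + 0 = 0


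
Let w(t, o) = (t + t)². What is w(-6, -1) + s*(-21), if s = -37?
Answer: 921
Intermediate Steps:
w(t, o) = 4*t² (w(t, o) = (2*t)² = 4*t²)
w(-6, -1) + s*(-21) = 4*(-6)² - 37*(-21) = 4*36 + 777 = 144 + 777 = 921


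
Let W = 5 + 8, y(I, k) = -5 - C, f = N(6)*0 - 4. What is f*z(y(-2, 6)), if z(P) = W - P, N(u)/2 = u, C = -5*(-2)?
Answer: -112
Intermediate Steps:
C = 10
N(u) = 2*u
f = -4 (f = (2*6)*0 - 4 = 12*0 - 4 = 0 - 4 = -4)
y(I, k) = -15 (y(I, k) = -5 - 1*10 = -5 - 10 = -15)
W = 13
z(P) = 13 - P
f*z(y(-2, 6)) = -4*(13 - 1*(-15)) = -4*(13 + 15) = -4*28 = -112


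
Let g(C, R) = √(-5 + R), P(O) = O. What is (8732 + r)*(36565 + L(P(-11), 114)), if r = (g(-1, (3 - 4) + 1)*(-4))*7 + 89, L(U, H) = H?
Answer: 323545459 - 1027012*I*√5 ≈ 3.2355e+8 - 2.2965e+6*I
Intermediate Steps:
r = 89 - 28*I*√5 (r = (√(-5 + ((3 - 4) + 1))*(-4))*7 + 89 = (√(-5 + (-1 + 1))*(-4))*7 + 89 = (√(-5 + 0)*(-4))*7 + 89 = (√(-5)*(-4))*7 + 89 = ((I*√5)*(-4))*7 + 89 = -4*I*√5*7 + 89 = -28*I*√5 + 89 = 89 - 28*I*√5 ≈ 89.0 - 62.61*I)
(8732 + r)*(36565 + L(P(-11), 114)) = (8732 + (89 - 28*I*√5))*(36565 + 114) = (8821 - 28*I*√5)*36679 = 323545459 - 1027012*I*√5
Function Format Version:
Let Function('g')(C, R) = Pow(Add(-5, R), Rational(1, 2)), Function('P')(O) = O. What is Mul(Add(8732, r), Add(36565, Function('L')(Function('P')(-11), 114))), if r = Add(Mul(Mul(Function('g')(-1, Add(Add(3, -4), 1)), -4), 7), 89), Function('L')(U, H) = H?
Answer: Add(323545459, Mul(-1027012, I, Pow(5, Rational(1, 2)))) ≈ Add(3.2355e+8, Mul(-2.2965e+6, I))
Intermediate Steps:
r = Add(89, Mul(-28, I, Pow(5, Rational(1, 2)))) (r = Add(Mul(Mul(Pow(Add(-5, Add(Add(3, -4), 1)), Rational(1, 2)), -4), 7), 89) = Add(Mul(Mul(Pow(Add(-5, Add(-1, 1)), Rational(1, 2)), -4), 7), 89) = Add(Mul(Mul(Pow(Add(-5, 0), Rational(1, 2)), -4), 7), 89) = Add(Mul(Mul(Pow(-5, Rational(1, 2)), -4), 7), 89) = Add(Mul(Mul(Mul(I, Pow(5, Rational(1, 2))), -4), 7), 89) = Add(Mul(Mul(-4, I, Pow(5, Rational(1, 2))), 7), 89) = Add(Mul(-28, I, Pow(5, Rational(1, 2))), 89) = Add(89, Mul(-28, I, Pow(5, Rational(1, 2)))) ≈ Add(89.000, Mul(-62.610, I)))
Mul(Add(8732, r), Add(36565, Function('L')(Function('P')(-11), 114))) = Mul(Add(8732, Add(89, Mul(-28, I, Pow(5, Rational(1, 2))))), Add(36565, 114)) = Mul(Add(8821, Mul(-28, I, Pow(5, Rational(1, 2)))), 36679) = Add(323545459, Mul(-1027012, I, Pow(5, Rational(1, 2))))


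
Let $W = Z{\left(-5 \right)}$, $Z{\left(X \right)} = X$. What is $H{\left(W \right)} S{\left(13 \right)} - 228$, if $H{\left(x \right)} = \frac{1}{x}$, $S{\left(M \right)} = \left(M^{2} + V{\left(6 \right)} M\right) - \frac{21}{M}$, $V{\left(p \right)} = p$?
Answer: $- \frac{3602}{13} \approx -277.08$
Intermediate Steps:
$W = -5$
$S{\left(M \right)} = M^{2} - \frac{21}{M} + 6 M$ ($S{\left(M \right)} = \left(M^{2} + 6 M\right) - \frac{21}{M} = M^{2} - \frac{21}{M} + 6 M$)
$H{\left(W \right)} S{\left(13 \right)} - 228 = \frac{\frac{1}{13} \left(-21 + 13^{2} \left(6 + 13\right)\right)}{-5} - 228 = - \frac{\frac{1}{13} \left(-21 + 169 \cdot 19\right)}{5} - 228 = - \frac{\frac{1}{13} \left(-21 + 3211\right)}{5} - 228 = - \frac{\frac{1}{13} \cdot 3190}{5} - 228 = \left(- \frac{1}{5}\right) \frac{3190}{13} - 228 = - \frac{638}{13} - 228 = - \frac{3602}{13}$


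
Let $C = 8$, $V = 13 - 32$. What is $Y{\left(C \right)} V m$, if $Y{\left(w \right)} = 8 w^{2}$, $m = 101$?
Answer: $-982528$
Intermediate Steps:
$V = -19$ ($V = 13 - 32 = -19$)
$Y{\left(C \right)} V m = 8 \cdot 8^{2} \left(-19\right) 101 = 8 \cdot 64 \left(-19\right) 101 = 512 \left(-19\right) 101 = \left(-9728\right) 101 = -982528$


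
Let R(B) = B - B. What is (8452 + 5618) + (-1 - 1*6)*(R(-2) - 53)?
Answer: 14441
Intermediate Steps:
R(B) = 0
(8452 + 5618) + (-1 - 1*6)*(R(-2) - 53) = (8452 + 5618) + (-1 - 1*6)*(0 - 53) = 14070 + (-1 - 6)*(-53) = 14070 - 7*(-53) = 14070 + 371 = 14441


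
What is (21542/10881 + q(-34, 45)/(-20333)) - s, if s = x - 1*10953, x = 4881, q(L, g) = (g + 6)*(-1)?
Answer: 1343828329273/221243373 ≈ 6074.0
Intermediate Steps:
q(L, g) = -6 - g (q(L, g) = (6 + g)*(-1) = -6 - g)
s = -6072 (s = 4881 - 1*10953 = 4881 - 10953 = -6072)
(21542/10881 + q(-34, 45)/(-20333)) - s = (21542/10881 + (-6 - 1*45)/(-20333)) - 1*(-6072) = (21542*(1/10881) + (-6 - 45)*(-1/20333)) + 6072 = (21542/10881 - 51*(-1/20333)) + 6072 = (21542/10881 + 51/20333) + 6072 = 438568417/221243373 + 6072 = 1343828329273/221243373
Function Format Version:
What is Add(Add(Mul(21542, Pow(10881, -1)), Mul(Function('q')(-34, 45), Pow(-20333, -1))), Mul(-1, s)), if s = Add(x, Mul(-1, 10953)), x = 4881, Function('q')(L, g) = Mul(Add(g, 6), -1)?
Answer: Rational(1343828329273, 221243373) ≈ 6074.0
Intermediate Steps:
Function('q')(L, g) = Add(-6, Mul(-1, g)) (Function('q')(L, g) = Mul(Add(6, g), -1) = Add(-6, Mul(-1, g)))
s = -6072 (s = Add(4881, Mul(-1, 10953)) = Add(4881, -10953) = -6072)
Add(Add(Mul(21542, Pow(10881, -1)), Mul(Function('q')(-34, 45), Pow(-20333, -1))), Mul(-1, s)) = Add(Add(Mul(21542, Pow(10881, -1)), Mul(Add(-6, Mul(-1, 45)), Pow(-20333, -1))), Mul(-1, -6072)) = Add(Add(Mul(21542, Rational(1, 10881)), Mul(Add(-6, -45), Rational(-1, 20333))), 6072) = Add(Add(Rational(21542, 10881), Mul(-51, Rational(-1, 20333))), 6072) = Add(Add(Rational(21542, 10881), Rational(51, 20333)), 6072) = Add(Rational(438568417, 221243373), 6072) = Rational(1343828329273, 221243373)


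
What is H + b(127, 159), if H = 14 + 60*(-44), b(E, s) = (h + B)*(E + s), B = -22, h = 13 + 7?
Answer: -3198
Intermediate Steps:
h = 20
b(E, s) = -2*E - 2*s (b(E, s) = (20 - 22)*(E + s) = -2*(E + s) = -2*E - 2*s)
H = -2626 (H = 14 - 2640 = -2626)
H + b(127, 159) = -2626 + (-2*127 - 2*159) = -2626 + (-254 - 318) = -2626 - 572 = -3198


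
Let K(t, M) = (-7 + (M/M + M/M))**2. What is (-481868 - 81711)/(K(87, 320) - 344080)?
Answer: 563579/344055 ≈ 1.6381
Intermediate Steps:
K(t, M) = 25 (K(t, M) = (-7 + (1 + 1))**2 = (-7 + 2)**2 = (-5)**2 = 25)
(-481868 - 81711)/(K(87, 320) - 344080) = (-481868 - 81711)/(25 - 344080) = -563579/(-344055) = -563579*(-1/344055) = 563579/344055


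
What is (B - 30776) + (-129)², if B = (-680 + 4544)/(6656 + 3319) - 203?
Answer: -6810366/475 ≈ -14338.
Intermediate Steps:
B = -96241/475 (B = 3864/9975 - 203 = 3864*(1/9975) - 203 = 184/475 - 203 = -96241/475 ≈ -202.61)
(B - 30776) + (-129)² = (-96241/475 - 30776) + (-129)² = -14714841/475 + 16641 = -6810366/475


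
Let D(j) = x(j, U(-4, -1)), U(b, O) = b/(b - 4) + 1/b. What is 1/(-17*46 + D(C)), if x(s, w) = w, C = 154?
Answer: -4/3127 ≈ -0.0012792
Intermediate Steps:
U(b, O) = 1/b + b/(-4 + b) (U(b, O) = b/(-4 + b) + 1/b = 1/b + b/(-4 + b))
D(j) = 1/4 (D(j) = (-4 - 4 + (-4)**2)/((-4)*(-4 - 4)) = -1/4*(-4 - 4 + 16)/(-8) = -1/4*(-1/8)*8 = 1/4)
1/(-17*46 + D(C)) = 1/(-17*46 + 1/4) = 1/(-782 + 1/4) = 1/(-3127/4) = -4/3127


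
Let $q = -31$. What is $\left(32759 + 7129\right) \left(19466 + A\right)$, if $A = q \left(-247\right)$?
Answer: $1081882224$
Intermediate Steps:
$A = 7657$ ($A = \left(-31\right) \left(-247\right) = 7657$)
$\left(32759 + 7129\right) \left(19466 + A\right) = \left(32759 + 7129\right) \left(19466 + 7657\right) = 39888 \cdot 27123 = 1081882224$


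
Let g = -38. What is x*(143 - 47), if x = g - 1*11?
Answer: -4704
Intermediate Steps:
x = -49 (x = -38 - 1*11 = -38 - 11 = -49)
x*(143 - 47) = -49*(143 - 47) = -49*96 = -4704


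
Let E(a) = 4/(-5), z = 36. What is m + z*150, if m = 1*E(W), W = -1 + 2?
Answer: 26996/5 ≈ 5399.2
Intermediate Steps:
W = 1
E(a) = -⅘ (E(a) = 4*(-⅕) = -⅘)
m = -⅘ (m = 1*(-⅘) = -⅘ ≈ -0.80000)
m + z*150 = -⅘ + 36*150 = -⅘ + 5400 = 26996/5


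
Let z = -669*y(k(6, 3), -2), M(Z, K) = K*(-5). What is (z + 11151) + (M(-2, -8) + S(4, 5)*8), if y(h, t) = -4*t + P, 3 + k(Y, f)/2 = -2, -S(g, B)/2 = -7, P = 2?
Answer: 4613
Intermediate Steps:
S(g, B) = 14 (S(g, B) = -2*(-7) = 14)
k(Y, f) = -10 (k(Y, f) = -6 + 2*(-2) = -6 - 4 = -10)
y(h, t) = 2 - 4*t (y(h, t) = -4*t + 2 = 2 - 4*t)
M(Z, K) = -5*K
z = -6690 (z = -669*(2 - 4*(-2)) = -669*(2 + 8) = -669*10 = -6690)
(z + 11151) + (M(-2, -8) + S(4, 5)*8) = (-6690 + 11151) + (-5*(-8) + 14*8) = 4461 + (40 + 112) = 4461 + 152 = 4613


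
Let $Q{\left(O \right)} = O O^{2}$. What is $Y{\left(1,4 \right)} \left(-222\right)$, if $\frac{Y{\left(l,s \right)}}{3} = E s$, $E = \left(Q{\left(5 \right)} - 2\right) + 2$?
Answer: $-333000$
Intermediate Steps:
$Q{\left(O \right)} = O^{3}$
$E = 125$ ($E = \left(5^{3} - 2\right) + 2 = \left(125 - 2\right) + 2 = 123 + 2 = 125$)
$Y{\left(l,s \right)} = 375 s$ ($Y{\left(l,s \right)} = 3 \cdot 125 s = 375 s$)
$Y{\left(1,4 \right)} \left(-222\right) = 375 \cdot 4 \left(-222\right) = 1500 \left(-222\right) = -333000$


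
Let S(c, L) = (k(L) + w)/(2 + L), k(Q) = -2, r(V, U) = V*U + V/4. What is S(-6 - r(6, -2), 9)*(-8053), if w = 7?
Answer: -40265/11 ≈ -3660.5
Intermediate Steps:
r(V, U) = V/4 + U*V (r(V, U) = U*V + V*(¼) = U*V + V/4 = V/4 + U*V)
S(c, L) = 5/(2 + L) (S(c, L) = (-2 + 7)/(2 + L) = 5/(2 + L))
S(-6 - r(6, -2), 9)*(-8053) = (5/(2 + 9))*(-8053) = (5/11)*(-8053) = -40265/11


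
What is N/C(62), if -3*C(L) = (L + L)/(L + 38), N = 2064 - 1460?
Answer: -45300/31 ≈ -1461.3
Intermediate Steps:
N = 604
C(L) = -2*L/(3*(38 + L)) (C(L) = -(L + L)/(3*(L + 38)) = -2*L/(3*(38 + L)))
N/C(62) = 604/((-2*62/(114 + 3*62))) = 604/((-2*62/(114 + 186))) = 604/((-2*62/300)) = 604/((-2*62*1/300)) = 604/(-31/75) = 604*(-75/31) = -45300/31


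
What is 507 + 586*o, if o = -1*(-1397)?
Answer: 819149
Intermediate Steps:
o = 1397
507 + 586*o = 507 + 586*1397 = 507 + 818642 = 819149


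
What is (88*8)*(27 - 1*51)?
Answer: -16896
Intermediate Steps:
(88*8)*(27 - 1*51) = 704*(27 - 51) = 704*(-24) = -16896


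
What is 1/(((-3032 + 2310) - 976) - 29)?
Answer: -1/1727 ≈ -0.00057904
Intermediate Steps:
1/(((-3032 + 2310) - 976) - 29) = 1/((-722 - 976) - 29) = 1/(-1698 - 29) = 1/(-1727) = -1/1727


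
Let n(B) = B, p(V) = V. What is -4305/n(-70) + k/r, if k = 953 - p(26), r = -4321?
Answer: 529629/8642 ≈ 61.285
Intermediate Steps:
k = 927 (k = 953 - 1*26 = 953 - 26 = 927)
-4305/n(-70) + k/r = -4305/(-70) + 927/(-4321) = -4305*(-1/70) + 927*(-1/4321) = 123/2 - 927/4321 = 529629/8642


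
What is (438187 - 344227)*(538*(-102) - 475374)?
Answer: -49822290000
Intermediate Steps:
(438187 - 344227)*(538*(-102) - 475374) = 93960*(-54876 - 475374) = 93960*(-530250) = -49822290000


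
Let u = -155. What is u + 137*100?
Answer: 13545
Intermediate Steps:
u + 137*100 = -155 + 137*100 = -155 + 13700 = 13545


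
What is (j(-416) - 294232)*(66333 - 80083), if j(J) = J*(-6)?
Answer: 4011370000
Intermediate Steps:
j(J) = -6*J
(j(-416) - 294232)*(66333 - 80083) = (-6*(-416) - 294232)*(66333 - 80083) = (2496 - 294232)*(-13750) = -291736*(-13750) = 4011370000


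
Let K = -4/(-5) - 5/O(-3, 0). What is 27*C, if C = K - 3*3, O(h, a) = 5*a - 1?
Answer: -432/5 ≈ -86.400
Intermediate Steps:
O(h, a) = -1 + 5*a
K = 29/5 (K = -4/(-5) - 5/(-1 + 5*0) = -4*(-⅕) - 5/(-1 + 0) = ⅘ - 5/(-1) = ⅘ - 5*(-1) = ⅘ + 5 = 29/5 ≈ 5.8000)
C = -16/5 (C = 29/5 - 3*3 = 29/5 - 9 = -16/5 ≈ -3.2000)
27*C = 27*(-16/5) = -432/5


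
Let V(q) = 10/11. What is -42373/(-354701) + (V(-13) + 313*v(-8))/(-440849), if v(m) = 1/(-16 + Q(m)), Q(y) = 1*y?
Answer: 4932681102031/41281569423336 ≈ 0.11949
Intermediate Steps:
V(q) = 10/11 (V(q) = 10*(1/11) = 10/11)
Q(y) = y
v(m) = 1/(-16 + m)
-42373/(-354701) + (V(-13) + 313*v(-8))/(-440849) = -42373/(-354701) + (10/11 + 313/(-16 - 8))/(-440849) = -42373*(-1/354701) + (10/11 + 313/(-24))*(-1/440849) = 42373/354701 + (10/11 + 313*(-1/24))*(-1/440849) = 42373/354701 + (10/11 - 313/24)*(-1/440849) = 42373/354701 - 3203/264*(-1/440849) = 42373/354701 + 3203/116384136 = 4932681102031/41281569423336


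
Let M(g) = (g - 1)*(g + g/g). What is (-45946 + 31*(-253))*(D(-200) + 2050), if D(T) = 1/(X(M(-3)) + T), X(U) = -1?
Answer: -22163703661/201 ≈ -1.1027e+8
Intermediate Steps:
M(g) = (1 + g)*(-1 + g) (M(g) = (-1 + g)*(g + 1) = (-1 + g)*(1 + g) = (1 + g)*(-1 + g))
D(T) = 1/(-1 + T)
(-45946 + 31*(-253))*(D(-200) + 2050) = (-45946 + 31*(-253))*(1/(-1 - 200) + 2050) = (-45946 - 7843)*(1/(-201) + 2050) = -53789*(-1/201 + 2050) = -53789*412049/201 = -22163703661/201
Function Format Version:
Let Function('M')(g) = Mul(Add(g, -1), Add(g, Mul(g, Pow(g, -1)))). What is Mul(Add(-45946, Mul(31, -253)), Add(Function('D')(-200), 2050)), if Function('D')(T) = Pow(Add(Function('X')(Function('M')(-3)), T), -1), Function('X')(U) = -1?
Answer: Rational(-22163703661, 201) ≈ -1.1027e+8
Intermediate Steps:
Function('M')(g) = Mul(Add(1, g), Add(-1, g)) (Function('M')(g) = Mul(Add(-1, g), Add(g, 1)) = Mul(Add(-1, g), Add(1, g)) = Mul(Add(1, g), Add(-1, g)))
Function('D')(T) = Pow(Add(-1, T), -1)
Mul(Add(-45946, Mul(31, -253)), Add(Function('D')(-200), 2050)) = Mul(Add(-45946, Mul(31, -253)), Add(Pow(Add(-1, -200), -1), 2050)) = Mul(Add(-45946, -7843), Add(Pow(-201, -1), 2050)) = Mul(-53789, Add(Rational(-1, 201), 2050)) = Mul(-53789, Rational(412049, 201)) = Rational(-22163703661, 201)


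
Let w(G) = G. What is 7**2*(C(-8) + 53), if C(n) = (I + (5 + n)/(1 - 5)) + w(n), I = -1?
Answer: 8771/4 ≈ 2192.8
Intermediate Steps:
C(n) = -9/4 + 3*n/4 (C(n) = (-1 + (5 + n)/(1 - 5)) + n = (-1 + (5 + n)/(-4)) + n = (-1 + (5 + n)*(-1/4)) + n = (-1 + (-5/4 - n/4)) + n = (-9/4 - n/4) + n = -9/4 + 3*n/4)
7**2*(C(-8) + 53) = 7**2*((-9/4 + (3/4)*(-8)) + 53) = 49*((-9/4 - 6) + 53) = 49*(-33/4 + 53) = 49*(179/4) = 8771/4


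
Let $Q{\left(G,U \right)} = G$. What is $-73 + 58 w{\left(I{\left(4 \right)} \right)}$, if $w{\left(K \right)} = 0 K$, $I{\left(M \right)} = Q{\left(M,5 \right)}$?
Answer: $-73$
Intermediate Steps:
$I{\left(M \right)} = M$
$w{\left(K \right)} = 0$
$-73 + 58 w{\left(I{\left(4 \right)} \right)} = -73 + 58 \cdot 0 = -73 + 0 = -73$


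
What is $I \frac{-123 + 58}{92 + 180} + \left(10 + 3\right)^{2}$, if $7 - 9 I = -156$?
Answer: $\frac{403117}{2448} \approx 164.67$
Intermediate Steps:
$I = \frac{163}{9}$ ($I = \frac{7}{9} - - \frac{52}{3} = \frac{7}{9} + \frac{52}{3} = \frac{163}{9} \approx 18.111$)
$I \frac{-123 + 58}{92 + 180} + \left(10 + 3\right)^{2} = \frac{163 \frac{-123 + 58}{92 + 180}}{9} + \left(10 + 3\right)^{2} = \frac{163 \left(- \frac{65}{272}\right)}{9} + 13^{2} = \frac{163 \left(\left(-65\right) \frac{1}{272}\right)}{9} + 169 = \frac{163}{9} \left(- \frac{65}{272}\right) + 169 = - \frac{10595}{2448} + 169 = \frac{403117}{2448}$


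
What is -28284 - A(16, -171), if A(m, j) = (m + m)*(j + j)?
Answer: -17340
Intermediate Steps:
A(m, j) = 4*j*m (A(m, j) = (2*m)*(2*j) = 4*j*m)
-28284 - A(16, -171) = -28284 - 4*(-171)*16 = -28284 - 1*(-10944) = -28284 + 10944 = -17340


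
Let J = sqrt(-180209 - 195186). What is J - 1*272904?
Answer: -272904 + I*sqrt(375395) ≈ -2.729e+5 + 612.7*I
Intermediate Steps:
J = I*sqrt(375395) (J = sqrt(-375395) = I*sqrt(375395) ≈ 612.7*I)
J - 1*272904 = I*sqrt(375395) - 1*272904 = I*sqrt(375395) - 272904 = -272904 + I*sqrt(375395)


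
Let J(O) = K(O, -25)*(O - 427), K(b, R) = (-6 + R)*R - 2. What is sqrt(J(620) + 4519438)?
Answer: sqrt(4668627) ≈ 2160.7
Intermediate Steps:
K(b, R) = -2 + R*(-6 + R) (K(b, R) = R*(-6 + R) - 2 = -2 + R*(-6 + R))
J(O) = -330071 + 773*O (J(O) = (-2 + (-25)**2 - 6*(-25))*(O - 427) = (-2 + 625 + 150)*(-427 + O) = 773*(-427 + O) = -330071 + 773*O)
sqrt(J(620) + 4519438) = sqrt((-330071 + 773*620) + 4519438) = sqrt((-330071 + 479260) + 4519438) = sqrt(149189 + 4519438) = sqrt(4668627)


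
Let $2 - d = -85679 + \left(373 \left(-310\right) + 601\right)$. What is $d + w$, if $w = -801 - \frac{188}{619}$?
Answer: $\frac{123743483}{619} \approx 1.9991 \cdot 10^{5}$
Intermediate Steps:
$w = - \frac{496007}{619}$ ($w = -801 - \frac{188}{619} = - \frac{496007}{619} \approx -801.3$)
$d = 200710$ ($d = 2 - \left(-85679 + \left(373 \left(-310\right) + 601\right)\right) = 2 - \left(-85679 + \left(-115630 + 601\right)\right) = 2 - \left(-85679 - 115029\right) = 2 - -200708 = 2 + 200708 = 200710$)
$d + w = 200710 - \frac{496007}{619} = \frac{123743483}{619}$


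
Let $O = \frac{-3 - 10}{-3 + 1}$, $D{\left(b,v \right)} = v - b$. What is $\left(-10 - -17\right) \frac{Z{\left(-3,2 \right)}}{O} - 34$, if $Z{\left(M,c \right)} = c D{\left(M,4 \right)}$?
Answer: $- \frac{246}{13} \approx -18.923$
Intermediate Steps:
$O = \frac{13}{2}$ ($O = - \frac{13}{-2} = \left(-13\right) \left(- \frac{1}{2}\right) = \frac{13}{2} \approx 6.5$)
$Z{\left(M,c \right)} = c \left(4 - M\right)$
$\left(-10 - -17\right) \frac{Z{\left(-3,2 \right)}}{O} - 34 = \left(-10 - -17\right) \frac{2 \left(4 - -3\right)}{\frac{13}{2}} - 34 = \left(-10 + 17\right) 2 \left(4 + 3\right) \frac{2}{13} - 34 = 7 \cdot 2 \cdot 7 \cdot \frac{2}{13} - 34 = 7 \cdot 14 \cdot \frac{2}{13} - 34 = 7 \cdot \frac{28}{13} - 34 = \frac{196}{13} - 34 = - \frac{246}{13}$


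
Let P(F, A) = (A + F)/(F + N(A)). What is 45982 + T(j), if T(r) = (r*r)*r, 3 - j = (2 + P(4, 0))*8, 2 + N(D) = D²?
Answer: 21593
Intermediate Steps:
N(D) = -2 + D²
P(F, A) = (A + F)/(-2 + F + A²) (P(F, A) = (A + F)/(F + (-2 + A²)) = (A + F)/(-2 + F + A²))
j = -29 (j = 3 - (2 + (0 + 4)/(-2 + 4 + 0²))*8 = 3 - (2 + 4/(-2 + 4 + 0))*8 = 3 - (2 + 4/2)*8 = 3 - (2 + (½)*4)*8 = 3 - (2 + 2)*8 = 3 - 4*8 = 3 - 1*32 = 3 - 32 = -29)
T(r) = r³ (T(r) = r²*r = r³)
45982 + T(j) = 45982 + (-29)³ = 45982 - 24389 = 21593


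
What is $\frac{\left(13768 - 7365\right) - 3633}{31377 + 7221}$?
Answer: $\frac{1385}{19299} \approx 0.071765$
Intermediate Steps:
$\frac{\left(13768 - 7365\right) - 3633}{31377 + 7221} = \frac{\left(13768 - 7365\right) - 3633}{38598} = \left(6403 - 3633\right) \frac{1}{38598} = 2770 \cdot \frac{1}{38598} = \frac{1385}{19299}$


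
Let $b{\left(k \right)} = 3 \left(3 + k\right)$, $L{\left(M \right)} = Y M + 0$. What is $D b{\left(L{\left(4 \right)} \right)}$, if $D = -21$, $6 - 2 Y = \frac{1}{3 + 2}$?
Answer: $- \frac{4599}{5} \approx -919.8$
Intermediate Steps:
$Y = \frac{29}{10}$ ($Y = 3 - \frac{1}{2 \left(3 + 2\right)} = 3 - \frac{1}{2 \cdot 5} = 3 - \frac{1}{10} = \frac{29}{10} \approx 2.9$)
$L{\left(M \right)} = \frac{29 M}{10}$ ($L{\left(M \right)} = \frac{29 M}{10} + 0 = \frac{29 M}{10}$)
$b{\left(k \right)} = 9 + 3 k$
$D b{\left(L{\left(4 \right)} \right)} = - 21 \left(9 + 3 \cdot \frac{29}{10} \cdot 4\right) = - 21 \left(9 + 3 \cdot \frac{58}{5}\right) = - 21 \left(9 + \frac{174}{5}\right) = \left(-21\right) \frac{219}{5} = - \frac{4599}{5}$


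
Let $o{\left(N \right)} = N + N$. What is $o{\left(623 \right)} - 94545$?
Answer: $-93299$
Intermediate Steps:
$o{\left(N \right)} = 2 N$
$o{\left(623 \right)} - 94545 = 2 \cdot 623 - 94545 = 1246 - 94545 = -93299$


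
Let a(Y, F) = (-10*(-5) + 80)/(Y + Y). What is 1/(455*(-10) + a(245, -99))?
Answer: -49/222937 ≈ -0.00021979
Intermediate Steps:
a(Y, F) = 65/Y (a(Y, F) = (50 + 80)/((2*Y)) = 130*(1/(2*Y)) = 65/Y)
1/(455*(-10) + a(245, -99)) = 1/(455*(-10) + 65/245) = 1/(-4550 + 65*(1/245)) = 1/(-4550 + 13/49) = 1/(-222937/49) = -49/222937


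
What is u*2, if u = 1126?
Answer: 2252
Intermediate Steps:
u*2 = 1126*2 = 2252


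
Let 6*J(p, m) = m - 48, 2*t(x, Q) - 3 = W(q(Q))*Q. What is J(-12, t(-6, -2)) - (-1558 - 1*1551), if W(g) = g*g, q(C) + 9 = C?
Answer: 36973/12 ≈ 3081.1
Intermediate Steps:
q(C) = -9 + C
W(g) = g²
t(x, Q) = 3/2 + Q*(-9 + Q)²/2 (t(x, Q) = 3/2 + ((-9 + Q)²*Q)/2 = 3/2 + (Q*(-9 + Q)²)/2 = 3/2 + Q*(-9 + Q)²/2)
J(p, m) = -8 + m/6 (J(p, m) = (m - 48)/6 = (-48 + m)/6 = -8 + m/6)
J(-12, t(-6, -2)) - (-1558 - 1*1551) = (-8 + (3/2 + (½)*(-2)*(-9 - 2)²)/6) - (-1558 - 1*1551) = (-8 + (3/2 + (½)*(-2)*(-11)²)/6) - (-1558 - 1551) = (-8 + (3/2 + (½)*(-2)*121)/6) - 1*(-3109) = (-8 + (3/2 - 121)/6) + 3109 = (-8 + (⅙)*(-239/2)) + 3109 = (-8 - 239/12) + 3109 = -335/12 + 3109 = 36973/12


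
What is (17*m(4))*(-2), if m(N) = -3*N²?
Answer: 1632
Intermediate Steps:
(17*m(4))*(-2) = (17*(-3*4²))*(-2) = (17*(-3*16))*(-2) = (17*(-48))*(-2) = -816*(-2) = 1632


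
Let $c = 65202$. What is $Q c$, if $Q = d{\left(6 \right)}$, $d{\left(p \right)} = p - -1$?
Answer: $456414$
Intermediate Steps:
$d{\left(p \right)} = 1 + p$ ($d{\left(p \right)} = p + 1 = 1 + p$)
$Q = 7$ ($Q = 1 + 6 = 7$)
$Q c = 7 \cdot 65202 = 456414$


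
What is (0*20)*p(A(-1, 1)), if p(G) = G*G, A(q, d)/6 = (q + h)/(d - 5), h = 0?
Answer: 0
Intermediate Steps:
A(q, d) = 6*q/(-5 + d) (A(q, d) = 6*((q + 0)/(d - 5)) = 6*(q/(-5 + d)) = 6*q/(-5 + d))
p(G) = G²
(0*20)*p(A(-1, 1)) = (0*20)*(6*(-1)/(-5 + 1))² = 0*(6*(-1)/(-4))² = 0*(6*(-1)*(-¼))² = 0*(3/2)² = 0*(9/4) = 0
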